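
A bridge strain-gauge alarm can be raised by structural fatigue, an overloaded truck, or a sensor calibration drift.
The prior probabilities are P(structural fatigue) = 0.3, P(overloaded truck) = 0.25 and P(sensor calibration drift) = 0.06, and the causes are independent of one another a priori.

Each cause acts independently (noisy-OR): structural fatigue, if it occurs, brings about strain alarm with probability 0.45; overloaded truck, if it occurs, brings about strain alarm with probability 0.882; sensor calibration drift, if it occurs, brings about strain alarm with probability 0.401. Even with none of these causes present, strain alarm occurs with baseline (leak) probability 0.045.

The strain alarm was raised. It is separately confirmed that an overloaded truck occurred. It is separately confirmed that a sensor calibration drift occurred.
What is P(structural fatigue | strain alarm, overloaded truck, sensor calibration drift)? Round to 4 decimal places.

P(structural fatigue | strain alarm, overloaded truck, sensor calibration drift) ≈ 0.3068

Under noisy-OR, P(strain alarm | causes) = 1 − (1−0.045)·∏(1−qᵢ) over the active causes.
P(strain alarm | overloaded truck, sensor calibration drift) = 0.932499*0.7 + 0.962874*0.3 = 0.652749 + 0.288862 = 0.941611
Restricting to configurations with structural fatigue present: 0.962874*0.3 = 0.288862.
Hence the posterior is 0.288862/0.941611 ≈ 0.3068.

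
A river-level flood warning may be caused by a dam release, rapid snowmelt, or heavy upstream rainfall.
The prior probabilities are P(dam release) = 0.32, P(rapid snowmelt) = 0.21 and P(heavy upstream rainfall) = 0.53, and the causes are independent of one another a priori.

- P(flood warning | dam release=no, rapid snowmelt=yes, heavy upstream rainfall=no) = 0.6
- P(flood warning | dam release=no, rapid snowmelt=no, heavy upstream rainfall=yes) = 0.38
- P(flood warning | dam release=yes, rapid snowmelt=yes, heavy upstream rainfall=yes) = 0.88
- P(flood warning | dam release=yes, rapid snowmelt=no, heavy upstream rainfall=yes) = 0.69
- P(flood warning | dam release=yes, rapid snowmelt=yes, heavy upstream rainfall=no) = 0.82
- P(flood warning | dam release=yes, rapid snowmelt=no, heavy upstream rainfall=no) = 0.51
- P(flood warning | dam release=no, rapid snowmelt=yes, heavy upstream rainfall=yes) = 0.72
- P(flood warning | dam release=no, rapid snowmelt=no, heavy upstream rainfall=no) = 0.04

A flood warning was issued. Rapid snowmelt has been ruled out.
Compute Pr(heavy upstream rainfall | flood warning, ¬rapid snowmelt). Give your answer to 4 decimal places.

Pr(heavy upstream rainfall | flood warning, ¬rapid snowmelt) ≈ 0.7395

By total probability over the 4 (dam release, heavy upstream rainfall) configurations:
  P(flood warning | ¬rapid snowmelt) = 0.04*0.68*0.47 + 0.38*0.68*0.53 + 0.51*0.32*0.47 + 0.69*0.32*0.53
        = 0.012784 + 0.136952 + 0.076704 + 0.117024 = 0.343464
Keeping only the heavy upstream rainfall-present terms gives 0.253976, so
  P(heavy upstream rainfall | flood warning, ¬rapid snowmelt) = 0.253976 / 0.343464 ≈ 0.7395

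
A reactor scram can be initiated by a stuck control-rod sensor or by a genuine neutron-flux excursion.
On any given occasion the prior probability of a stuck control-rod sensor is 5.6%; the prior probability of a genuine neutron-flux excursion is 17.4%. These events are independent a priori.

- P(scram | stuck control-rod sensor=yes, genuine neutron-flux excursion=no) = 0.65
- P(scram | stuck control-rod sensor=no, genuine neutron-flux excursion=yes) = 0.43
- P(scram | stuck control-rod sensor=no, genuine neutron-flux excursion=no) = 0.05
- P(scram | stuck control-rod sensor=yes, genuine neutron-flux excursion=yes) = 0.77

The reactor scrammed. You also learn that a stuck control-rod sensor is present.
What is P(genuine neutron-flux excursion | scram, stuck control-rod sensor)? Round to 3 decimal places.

Numerator (weight on configurations with genuine neutron-flux excursion): 0.77·0.174 = 0.133980
Denominator P(scram | stuck control-rod sensor): 0.65·0.826 + 0.77·0.174 = 0.670880
Posterior = 0.133980 / 0.670880 ≈ 0.200

P(genuine neutron-flux excursion | scram, stuck control-rod sensor) ≈ 0.200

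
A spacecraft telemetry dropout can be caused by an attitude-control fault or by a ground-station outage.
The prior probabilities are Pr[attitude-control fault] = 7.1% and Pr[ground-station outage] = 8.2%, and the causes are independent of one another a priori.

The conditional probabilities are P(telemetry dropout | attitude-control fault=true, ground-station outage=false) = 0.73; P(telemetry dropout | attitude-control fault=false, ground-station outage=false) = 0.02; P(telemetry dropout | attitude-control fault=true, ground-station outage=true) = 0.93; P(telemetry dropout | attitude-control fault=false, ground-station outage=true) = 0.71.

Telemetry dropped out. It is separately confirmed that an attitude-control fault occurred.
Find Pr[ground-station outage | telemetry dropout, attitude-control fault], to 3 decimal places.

Numerator (weight on configurations with ground-station outage): 0.93×0.082 = 0.076260
Normalizer over all consistent configurations: 0.73×0.918 + 0.93×0.082 = 0.746400
Posterior = 0.076260 / 0.746400 ≈ 0.102

Pr[ground-station outage | telemetry dropout, attitude-control fault] ≈ 0.102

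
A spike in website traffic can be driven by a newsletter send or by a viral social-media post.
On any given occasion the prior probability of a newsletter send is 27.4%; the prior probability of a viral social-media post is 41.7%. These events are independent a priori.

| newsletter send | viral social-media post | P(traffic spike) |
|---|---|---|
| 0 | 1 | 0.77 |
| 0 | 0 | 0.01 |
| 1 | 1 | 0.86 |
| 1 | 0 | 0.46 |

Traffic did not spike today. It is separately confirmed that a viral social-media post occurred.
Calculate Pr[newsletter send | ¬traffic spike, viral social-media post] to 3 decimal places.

Sum P(¬traffic spike|·) weighted by the priors over both values of newsletter send:
  P(¬traffic spike | viral social-media post) = 0.23×0.726 + 0.14×0.274
        = 0.166980 + 0.038360 = 0.205340
Configurations with newsletter send contribute 0.038360, so
  P(newsletter send | ¬traffic spike, viral social-media post) = 0.038360 / 0.205340 ≈ 0.187

Pr[newsletter send | ¬traffic spike, viral social-media post] ≈ 0.187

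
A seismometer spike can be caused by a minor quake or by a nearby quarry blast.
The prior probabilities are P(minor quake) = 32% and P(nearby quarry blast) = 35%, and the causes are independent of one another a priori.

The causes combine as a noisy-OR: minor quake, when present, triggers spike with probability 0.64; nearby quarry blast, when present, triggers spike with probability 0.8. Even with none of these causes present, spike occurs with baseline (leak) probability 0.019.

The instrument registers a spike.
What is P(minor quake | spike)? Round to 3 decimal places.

Under noisy-OR, P(spike | causes) = 1 − (1−0.019)·∏(1−qᵢ) over the active causes.
Enumerate the 4 (minor quake, nearby quarry blast) configurations and weight by the priors:
  P(spike) = 0.019*0.68*0.65 + 0.8038*0.68*0.35 + 0.64684*0.32*0.65 + 0.929368*0.32*0.35
        = 0.008398 + 0.191304 + 0.134543 + 0.104089 = 0.438334
Keeping only the minor quake-present terms gives 0.238632, so
  P(minor quake | spike) = 0.238632 / 0.438334 ≈ 0.544

P(minor quake | spike) ≈ 0.544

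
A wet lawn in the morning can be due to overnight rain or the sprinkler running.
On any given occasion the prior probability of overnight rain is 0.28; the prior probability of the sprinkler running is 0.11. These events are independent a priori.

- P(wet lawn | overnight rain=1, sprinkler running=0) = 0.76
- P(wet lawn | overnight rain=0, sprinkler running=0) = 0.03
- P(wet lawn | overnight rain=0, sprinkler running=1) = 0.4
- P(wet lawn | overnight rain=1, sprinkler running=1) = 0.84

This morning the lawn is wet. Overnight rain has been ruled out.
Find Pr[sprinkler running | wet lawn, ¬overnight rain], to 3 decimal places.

Weight on sprinkler running=true, given the evidence: 0.4*0.11 = 0.044000
The normalizing constant is 0.03*0.89 + 0.4*0.11 = 0.070700
P(sprinkler running | wet lawn, ¬overnight rain) = 0.044000/0.070700 ≈ 0.622

Pr[sprinkler running | wet lawn, ¬overnight rain] ≈ 0.622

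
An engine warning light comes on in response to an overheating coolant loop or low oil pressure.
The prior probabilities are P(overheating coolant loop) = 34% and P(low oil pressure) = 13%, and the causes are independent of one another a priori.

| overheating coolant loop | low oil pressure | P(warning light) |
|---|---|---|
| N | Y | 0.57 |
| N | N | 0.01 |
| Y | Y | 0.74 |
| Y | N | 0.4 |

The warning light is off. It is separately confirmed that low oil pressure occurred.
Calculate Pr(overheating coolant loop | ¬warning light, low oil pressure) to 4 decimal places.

Weight on overheating coolant loop=true, given the evidence: 0.26×0.34 = 0.088400
The normalizing constant is 0.43×0.66 + 0.26×0.34 = 0.372200
Posterior = 0.088400 / 0.372200 ≈ 0.2375

Pr(overheating coolant loop | ¬warning light, low oil pressure) ≈ 0.2375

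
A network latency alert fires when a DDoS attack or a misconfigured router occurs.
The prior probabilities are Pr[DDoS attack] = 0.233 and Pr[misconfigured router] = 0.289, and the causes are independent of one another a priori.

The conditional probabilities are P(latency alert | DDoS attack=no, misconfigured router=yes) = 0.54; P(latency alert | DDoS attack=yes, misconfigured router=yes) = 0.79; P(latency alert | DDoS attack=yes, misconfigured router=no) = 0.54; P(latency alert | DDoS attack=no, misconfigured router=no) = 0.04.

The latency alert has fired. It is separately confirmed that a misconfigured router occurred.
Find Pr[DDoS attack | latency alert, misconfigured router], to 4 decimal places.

Pr[DDoS attack | latency alert, misconfigured router] ≈ 0.3077

P(latency alert | misconfigured router) = 0.54*0.767 + 0.79*0.233 = 0.414180 + 0.184070 = 0.598250
The DDoS attack-present share is 0.79*0.233 = 0.184070.
P(DDoS attack | latency alert, misconfigured router) = 0.184070 / 0.598250 ≈ 0.3077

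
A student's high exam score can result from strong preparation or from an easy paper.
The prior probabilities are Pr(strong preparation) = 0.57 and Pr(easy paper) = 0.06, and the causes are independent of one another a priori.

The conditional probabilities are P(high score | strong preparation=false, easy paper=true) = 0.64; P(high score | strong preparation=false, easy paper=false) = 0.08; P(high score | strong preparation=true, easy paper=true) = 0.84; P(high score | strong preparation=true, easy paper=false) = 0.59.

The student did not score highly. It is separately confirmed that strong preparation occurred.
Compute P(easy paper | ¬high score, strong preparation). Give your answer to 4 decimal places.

P(easy paper | ¬high score, strong preparation) ≈ 0.0243

Numerator (weight on configurations with easy paper): 0.16×0.06 = 0.009600
The normalizing constant is 0.41×0.94 + 0.16×0.06 = 0.395000
Posterior = 0.009600 / 0.395000 ≈ 0.0243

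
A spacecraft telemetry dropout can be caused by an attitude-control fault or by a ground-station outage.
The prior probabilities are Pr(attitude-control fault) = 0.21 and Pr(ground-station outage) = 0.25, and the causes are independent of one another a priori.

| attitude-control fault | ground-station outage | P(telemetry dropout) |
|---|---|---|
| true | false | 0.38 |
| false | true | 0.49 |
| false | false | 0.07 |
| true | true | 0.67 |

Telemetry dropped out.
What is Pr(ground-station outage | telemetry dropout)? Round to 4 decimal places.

Weight on ground-station outage=true, given the evidence: 0.096775 + 0.035175 = 0.131950
The normalizing constant is 0.07·0.79·0.75 + 0.49·0.79·0.25 + 0.38·0.21·0.75 + 0.67·0.21·0.25 = 0.233275
P(ground-station outage | telemetry dropout) = 0.131950/0.233275 ≈ 0.5656

Pr(ground-station outage | telemetry dropout) ≈ 0.5656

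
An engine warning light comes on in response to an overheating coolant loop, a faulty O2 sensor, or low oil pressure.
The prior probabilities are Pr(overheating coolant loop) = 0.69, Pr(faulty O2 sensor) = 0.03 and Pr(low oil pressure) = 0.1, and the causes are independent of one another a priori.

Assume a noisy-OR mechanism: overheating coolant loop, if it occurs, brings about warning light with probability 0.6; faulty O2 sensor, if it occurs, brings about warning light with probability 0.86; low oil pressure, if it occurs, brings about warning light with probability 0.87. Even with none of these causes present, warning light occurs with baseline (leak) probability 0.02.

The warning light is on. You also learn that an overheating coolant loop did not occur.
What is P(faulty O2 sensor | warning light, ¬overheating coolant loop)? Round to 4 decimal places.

P(faulty O2 sensor | warning light, ¬overheating coolant loop) ≈ 0.2045

Under noisy-OR, P(warning light | causes) = 1 − (1−0.02)·∏(1−qᵢ) over the active causes.
P(warning light | ¬overheating coolant loop) = 0.02·0.97·0.9 + 0.8726·0.97·0.1 + 0.8628·0.03·0.9 + 0.982164·0.03·0.1 = 0.017460 + 0.084642 + 0.023296 + 0.002946 = 0.128344
Restricting to configurations with faulty O2 sensor present: 0.023296 + 0.002946 = 0.026242.
P(faulty O2 sensor | warning light, ¬overheating coolant loop) = 0.026242 / 0.128344 ≈ 0.2045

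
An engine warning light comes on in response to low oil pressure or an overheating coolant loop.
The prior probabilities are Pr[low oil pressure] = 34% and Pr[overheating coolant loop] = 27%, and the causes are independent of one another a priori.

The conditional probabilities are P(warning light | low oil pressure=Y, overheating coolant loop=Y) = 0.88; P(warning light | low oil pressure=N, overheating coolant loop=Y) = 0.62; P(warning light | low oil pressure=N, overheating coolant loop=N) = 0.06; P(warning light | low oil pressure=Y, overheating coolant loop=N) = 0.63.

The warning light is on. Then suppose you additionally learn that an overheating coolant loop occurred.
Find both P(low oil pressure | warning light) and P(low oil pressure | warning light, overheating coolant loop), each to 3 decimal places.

P(low oil pressure | warning light) ≈ 0.630; P(low oil pressure | warning light, overheating coolant loop) ≈ 0.422

For the numerator, keep only low oil pressure=true terms: 0.156366 + 0.080784 = 0.237150
Normalizer over all consistent configurations: 0.06×0.66×0.73 + 0.62×0.66×0.27 + 0.63×0.34×0.73 + 0.88×0.34×0.27 = 0.376542
P(low oil pressure | warning light) = 0.237150/0.376542 ≈ 0.630

With the extra evidence:
By total probability over both values of low oil pressure:
  P(warning light | overheating coolant loop) = 0.62·0.66 + 0.88·0.34
        = 0.409200 + 0.299200 = 0.708400
The terms with low oil pressure present sum to 0.299200, so
  P(low oil pressure | warning light, overheating coolant loop) = 0.299200 / 0.708400 ≈ 0.422
— overheating coolant loop explains away the evidence for low oil pressure.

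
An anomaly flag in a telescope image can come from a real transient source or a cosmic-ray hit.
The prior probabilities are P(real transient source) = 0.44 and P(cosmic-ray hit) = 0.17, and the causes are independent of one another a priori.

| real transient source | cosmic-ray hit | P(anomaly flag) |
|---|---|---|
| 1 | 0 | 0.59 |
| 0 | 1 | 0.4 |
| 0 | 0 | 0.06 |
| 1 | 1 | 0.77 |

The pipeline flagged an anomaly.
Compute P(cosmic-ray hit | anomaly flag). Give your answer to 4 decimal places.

P(anomaly flag) = 0.06·0.56·0.83 + 0.4·0.56·0.17 + 0.59·0.44·0.83 + 0.77·0.44·0.17 = 0.027888 + 0.038080 + 0.215468 + 0.057596 = 0.339032
The cosmic-ray hit-present share is 0.038080 + 0.057596 = 0.095676.
So P(cosmic-ray hit | anomaly flag) = 0.095676/0.339032 ≈ 0.2822.

P(cosmic-ray hit | anomaly flag) ≈ 0.2822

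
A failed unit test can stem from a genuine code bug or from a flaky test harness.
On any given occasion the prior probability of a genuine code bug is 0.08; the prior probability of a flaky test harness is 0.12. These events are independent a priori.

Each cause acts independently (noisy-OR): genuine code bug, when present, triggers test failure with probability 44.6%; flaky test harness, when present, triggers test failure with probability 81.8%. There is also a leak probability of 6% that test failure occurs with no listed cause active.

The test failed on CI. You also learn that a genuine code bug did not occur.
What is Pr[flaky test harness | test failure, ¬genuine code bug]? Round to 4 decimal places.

Under noisy-OR, P(test failure | causes) = 1 − (1−0.06)·∏(1−qᵢ) over the active causes.
P(test failure | ¬genuine code bug) = 0.06*0.88 + 0.82892*0.12 = 0.052800 + 0.099470 = 0.152270
The flaky test harness-present share is 0.82892*0.12 = 0.099470.
P(flaky test harness | test failure, ¬genuine code bug) = 0.099470 / 0.152270 ≈ 0.6532

Pr[flaky test harness | test failure, ¬genuine code bug] ≈ 0.6532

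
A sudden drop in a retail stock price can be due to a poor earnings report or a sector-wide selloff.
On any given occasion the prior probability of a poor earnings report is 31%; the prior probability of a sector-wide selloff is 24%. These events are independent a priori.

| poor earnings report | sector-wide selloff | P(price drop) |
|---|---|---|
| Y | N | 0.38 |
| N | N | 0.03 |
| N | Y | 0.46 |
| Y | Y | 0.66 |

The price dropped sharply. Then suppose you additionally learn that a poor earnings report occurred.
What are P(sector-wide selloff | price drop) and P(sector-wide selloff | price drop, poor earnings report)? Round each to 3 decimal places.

P(sector-wide selloff | price drop) ≈ 0.543; P(sector-wide selloff | price drop, poor earnings report) ≈ 0.354

By total probability over the 4 (poor earnings report, sector-wide selloff) configurations:
  P(price drop) = 0.03·0.69·0.76 + 0.46·0.69·0.24 + 0.38·0.31·0.76 + 0.66·0.31·0.24
        = 0.015732 + 0.076176 + 0.089528 + 0.049104 = 0.230540
Configurations with sector-wide selloff contribute 0.125280, so
  P(sector-wide selloff | price drop) = 0.125280 / 0.230540 ≈ 0.543

Now also conditioning on poor earnings report=true:
Sum P(price drop|·) weighted by the priors over both values of sector-wide selloff:
  P(price drop | poor earnings report) = 0.38*0.76 + 0.66*0.24
        = 0.288800 + 0.158400 = 0.447200
The terms with sector-wide selloff present sum to 0.158400, so
  P(sector-wide selloff | price drop, poor earnings report) = 0.158400 / 0.447200 ≈ 0.354
Conditioning on poor earnings report lowers the posterior on sector-wide selloff: the classic explaining-away effect in a common-effect structure.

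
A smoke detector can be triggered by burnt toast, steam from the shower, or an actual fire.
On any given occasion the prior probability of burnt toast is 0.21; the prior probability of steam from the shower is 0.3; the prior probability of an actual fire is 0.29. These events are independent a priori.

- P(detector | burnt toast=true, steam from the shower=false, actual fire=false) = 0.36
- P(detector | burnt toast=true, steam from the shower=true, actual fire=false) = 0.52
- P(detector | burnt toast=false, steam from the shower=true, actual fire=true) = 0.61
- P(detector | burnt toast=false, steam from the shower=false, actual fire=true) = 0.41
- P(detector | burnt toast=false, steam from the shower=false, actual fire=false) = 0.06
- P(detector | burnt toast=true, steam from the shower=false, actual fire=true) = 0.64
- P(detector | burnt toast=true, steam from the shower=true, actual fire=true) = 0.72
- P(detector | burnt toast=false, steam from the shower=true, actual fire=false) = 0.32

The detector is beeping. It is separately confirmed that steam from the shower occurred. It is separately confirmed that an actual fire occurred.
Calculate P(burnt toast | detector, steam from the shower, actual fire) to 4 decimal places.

P(burnt toast | detector, steam from the shower, actual fire) ≈ 0.2388

P(detector | steam from the shower, actual fire) = 0.61·0.79 + 0.72·0.21 = 0.481900 + 0.151200 = 0.633100
The burnt toast-present share is 0.72·0.21 = 0.151200.
Hence the posterior is 0.151200/0.633100 ≈ 0.2388.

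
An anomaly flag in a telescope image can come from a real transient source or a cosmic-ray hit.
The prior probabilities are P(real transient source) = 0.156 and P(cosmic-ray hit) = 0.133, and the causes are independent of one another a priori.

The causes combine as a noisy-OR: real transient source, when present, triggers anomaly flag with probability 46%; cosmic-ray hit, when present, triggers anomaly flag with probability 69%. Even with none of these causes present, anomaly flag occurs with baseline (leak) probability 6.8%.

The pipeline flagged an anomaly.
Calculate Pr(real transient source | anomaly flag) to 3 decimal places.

Under noisy-OR, P(anomaly flag | causes) = 1 − (1−0.068)·∏(1−qᵢ) over the active causes.
P(anomaly flag) = 0.068·0.844·0.867 + 0.71108·0.844·0.133 + 0.49672·0.156·0.867 + 0.843983·0.156·0.133 = 0.049759 + 0.079820 + 0.067182 + 0.017511 = 0.214272
Of this, 0.084693 comes from 0.067182 + 0.017511 (the real transient source=true cases).
P(real transient source | anomaly flag) = 0.084693 / 0.214272 ≈ 0.395

Pr(real transient source | anomaly flag) ≈ 0.395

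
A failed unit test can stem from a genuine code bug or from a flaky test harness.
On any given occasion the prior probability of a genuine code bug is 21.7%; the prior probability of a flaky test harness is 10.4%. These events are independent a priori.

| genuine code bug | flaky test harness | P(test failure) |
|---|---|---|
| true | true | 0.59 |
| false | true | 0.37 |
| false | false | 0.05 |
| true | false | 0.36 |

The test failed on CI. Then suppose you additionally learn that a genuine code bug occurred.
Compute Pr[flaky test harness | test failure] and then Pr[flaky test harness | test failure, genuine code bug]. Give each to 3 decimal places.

Pr[flaky test harness | test failure] ≈ 0.293; Pr[flaky test harness | test failure, genuine code bug] ≈ 0.160

P(test failure) = 0.05·0.783·0.896 + 0.37·0.783·0.104 + 0.36·0.217·0.896 + 0.59·0.217·0.104 = 0.035078 + 0.030130 + 0.069996 + 0.013315 = 0.148519
Restricting to configurations with flaky test harness present: 0.030130 + 0.013315 = 0.043445.
So P(flaky test harness | test failure) = 0.043445/0.148519 ≈ 0.293.

Now condition on the additional information:
P(test failure | genuine code bug) = 0.36*0.896 + 0.59*0.104 = 0.322560 + 0.061360 = 0.383920
The flaky test harness-present share is 0.59*0.104 = 0.061360.
So P(flaky test harness | test failure, genuine code bug) = 0.061360/0.383920 ≈ 0.160.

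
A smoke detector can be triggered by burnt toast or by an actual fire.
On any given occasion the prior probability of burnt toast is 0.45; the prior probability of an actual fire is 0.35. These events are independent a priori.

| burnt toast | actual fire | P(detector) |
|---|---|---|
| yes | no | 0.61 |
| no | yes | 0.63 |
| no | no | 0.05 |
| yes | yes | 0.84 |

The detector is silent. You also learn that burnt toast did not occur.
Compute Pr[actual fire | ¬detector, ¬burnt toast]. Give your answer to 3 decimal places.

Enumerate both values of actual fire and weight by the priors:
  P(¬detector | ¬burnt toast) = 0.95×0.65 + 0.37×0.35
        = 0.617500 + 0.129500 = 0.747000
Configurations with actual fire contribute 0.129500, so
  P(actual fire | ¬detector, ¬burnt toast) = 0.129500 / 0.747000 ≈ 0.173

Pr[actual fire | ¬detector, ¬burnt toast] ≈ 0.173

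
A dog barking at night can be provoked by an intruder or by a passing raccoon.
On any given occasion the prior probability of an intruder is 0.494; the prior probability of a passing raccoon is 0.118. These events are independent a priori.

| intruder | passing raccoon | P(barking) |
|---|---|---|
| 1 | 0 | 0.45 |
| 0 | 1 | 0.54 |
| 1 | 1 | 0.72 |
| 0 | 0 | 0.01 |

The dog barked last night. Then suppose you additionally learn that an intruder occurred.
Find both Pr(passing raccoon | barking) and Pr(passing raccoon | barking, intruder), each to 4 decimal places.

P(barking) = 0.01×0.506×0.882 + 0.54×0.506×0.118 + 0.45×0.494×0.882 + 0.72×0.494×0.118 = 0.004463 + 0.032242 + 0.196069 + 0.041970 = 0.274744
Restricting to configurations with passing raccoon present: 0.032242 + 0.041970 = 0.074212.
P(passing raccoon | barking) = 0.074212 / 0.274744 ≈ 0.2701

Now condition on the additional information:
Sum P(barking|·) weighted by the priors over both values of passing raccoon:
  P(barking | intruder) = 0.45×0.882 + 0.72×0.118
        = 0.396900 + 0.084960 = 0.481860
Configurations with passing raccoon contribute 0.084960, so
  P(passing raccoon | barking, intruder) = 0.084960 / 0.481860 ≈ 0.1763

Pr(passing raccoon | barking) ≈ 0.2701; Pr(passing raccoon | barking, intruder) ≈ 0.1763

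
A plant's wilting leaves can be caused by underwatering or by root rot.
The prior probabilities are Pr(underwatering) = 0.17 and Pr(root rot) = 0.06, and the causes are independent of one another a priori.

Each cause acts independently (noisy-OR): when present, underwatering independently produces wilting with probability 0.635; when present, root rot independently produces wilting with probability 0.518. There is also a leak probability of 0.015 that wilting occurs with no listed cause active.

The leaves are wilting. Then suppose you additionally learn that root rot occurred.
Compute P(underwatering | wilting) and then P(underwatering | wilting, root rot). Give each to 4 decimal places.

Under noisy-OR, P(wilting | causes) = 1 − (1−0.015)·∏(1−qᵢ) over the active causes.
By total probability over the 4 (underwatering, root rot) configurations:
  P(wilting) = 0.015·0.83·0.94 + 0.52523·0.83·0.06 + 0.640475·0.17·0.94 + 0.826709·0.17·0.06
        = 0.011703 + 0.026156 + 0.102348 + 0.008432 = 0.148639
The terms with underwatering present sum to 0.110780, so
  P(underwatering | wilting) = 0.110780 / 0.148639 ≈ 0.7453

Now condition on the additional information:
Sum P(wilting|·) weighted by the priors over both values of underwatering:
  P(wilting | root rot) = 0.52523×0.83 + 0.826709×0.17
        = 0.435941 + 0.140541 = 0.576482
Configurations with underwatering contribute 0.140541, so
  P(underwatering | wilting, root rot) = 0.140541 / 0.576482 ≈ 0.2438

P(underwatering | wilting) ≈ 0.7453; P(underwatering | wilting, root rot) ≈ 0.2438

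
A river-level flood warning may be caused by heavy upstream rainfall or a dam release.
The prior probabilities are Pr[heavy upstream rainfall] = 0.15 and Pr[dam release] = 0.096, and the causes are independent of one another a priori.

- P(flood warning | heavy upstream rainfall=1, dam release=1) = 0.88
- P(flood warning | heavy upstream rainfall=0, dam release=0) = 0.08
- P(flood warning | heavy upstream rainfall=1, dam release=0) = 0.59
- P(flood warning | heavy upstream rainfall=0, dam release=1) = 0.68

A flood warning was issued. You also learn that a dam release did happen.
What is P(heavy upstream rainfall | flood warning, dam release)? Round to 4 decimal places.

For the numerator, keep only heavy upstream rainfall=true terms: 0.88×0.15 = 0.132000
The normalizing constant is 0.68×0.85 + 0.88×0.15 = 0.710000
P(heavy upstream rainfall | flood warning, dam release) = 0.132000/0.710000 ≈ 0.1859

P(heavy upstream rainfall | flood warning, dam release) ≈ 0.1859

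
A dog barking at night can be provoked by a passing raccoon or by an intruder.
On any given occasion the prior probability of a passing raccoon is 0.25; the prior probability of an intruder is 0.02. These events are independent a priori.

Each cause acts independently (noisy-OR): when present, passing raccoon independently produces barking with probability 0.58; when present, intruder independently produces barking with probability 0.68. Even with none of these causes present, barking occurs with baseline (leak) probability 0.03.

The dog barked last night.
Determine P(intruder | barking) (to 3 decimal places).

Under noisy-OR, P(barking | causes) = 1 − (1−0.03)·∏(1−qᵢ) over the active causes.
Weight on intruder=true, given the evidence: 0.010344 + 0.004348 = 0.014692
Denominator P(barking): 0.03×0.75×0.98 + 0.6896×0.75×0.02 + 0.5926×0.25×0.98 + 0.869632×0.25×0.02 = 0.181929
Posterior = 0.014692 / 0.181929 ≈ 0.081

P(intruder | barking) ≈ 0.081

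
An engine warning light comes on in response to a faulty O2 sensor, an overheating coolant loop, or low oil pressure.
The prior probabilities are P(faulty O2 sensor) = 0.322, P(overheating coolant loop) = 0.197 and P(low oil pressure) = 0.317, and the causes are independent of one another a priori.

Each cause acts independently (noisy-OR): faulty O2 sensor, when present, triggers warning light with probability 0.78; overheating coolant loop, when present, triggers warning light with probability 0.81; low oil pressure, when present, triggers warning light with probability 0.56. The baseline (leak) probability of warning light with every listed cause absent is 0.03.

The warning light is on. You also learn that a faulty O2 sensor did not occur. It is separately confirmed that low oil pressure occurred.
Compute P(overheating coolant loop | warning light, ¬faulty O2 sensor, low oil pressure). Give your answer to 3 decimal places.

P(overheating coolant loop | warning light, ¬faulty O2 sensor, low oil pressure) ≈ 0.282

Under noisy-OR, P(warning light | causes) = 1 − (1−0.03)·∏(1−qᵢ) over the active causes.
P(warning light | ¬faulty O2 sensor, low oil pressure) = 0.5732×0.803 + 0.918908×0.197 = 0.460280 + 0.181025 = 0.641305
Of this, 0.181025 comes from 0.918908×0.197 (the overheating coolant loop=true cases).
Hence the posterior is 0.181025/0.641305 ≈ 0.282.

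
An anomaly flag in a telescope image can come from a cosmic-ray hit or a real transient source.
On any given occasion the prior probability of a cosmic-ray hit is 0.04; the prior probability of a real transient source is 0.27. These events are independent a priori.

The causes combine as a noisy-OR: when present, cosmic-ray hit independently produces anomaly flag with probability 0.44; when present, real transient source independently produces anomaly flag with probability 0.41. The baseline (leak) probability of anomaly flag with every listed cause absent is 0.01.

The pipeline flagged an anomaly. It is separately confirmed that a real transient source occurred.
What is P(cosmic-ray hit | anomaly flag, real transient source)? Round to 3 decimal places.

Under noisy-OR, P(anomaly flag | causes) = 1 − (1−0.01)·∏(1−qᵢ) over the active causes.
Enumerate both values of cosmic-ray hit and weight by the priors:
  P(anomaly flag | real transient source) = 0.4159·0.96 + 0.672904·0.04
        = 0.399264 + 0.026916 = 0.426180
The terms with cosmic-ray hit present sum to 0.026916, so
  P(cosmic-ray hit | anomaly flag, real transient source) = 0.026916 / 0.426180 ≈ 0.063

P(cosmic-ray hit | anomaly flag, real transient source) ≈ 0.063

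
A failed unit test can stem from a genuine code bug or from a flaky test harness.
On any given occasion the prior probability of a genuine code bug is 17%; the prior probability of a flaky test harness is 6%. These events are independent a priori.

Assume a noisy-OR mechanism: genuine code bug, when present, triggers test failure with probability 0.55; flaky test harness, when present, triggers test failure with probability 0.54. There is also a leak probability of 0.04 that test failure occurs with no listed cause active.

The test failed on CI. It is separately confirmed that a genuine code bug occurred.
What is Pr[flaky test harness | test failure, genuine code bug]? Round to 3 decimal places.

Pr[flaky test harness | test failure, genuine code bug] ≈ 0.083

Under noisy-OR, P(test failure | causes) = 1 − (1−0.04)·∏(1−qᵢ) over the active causes.
Sum P(test failure|·) weighted by the priors over both values of flaky test harness:
  P(test failure | genuine code bug) = 0.568×0.94 + 0.80128×0.06
        = 0.533920 + 0.048077 = 0.581997
The terms with flaky test harness present sum to 0.048077, so
  P(flaky test harness | test failure, genuine code bug) = 0.048077 / 0.581997 ≈ 0.083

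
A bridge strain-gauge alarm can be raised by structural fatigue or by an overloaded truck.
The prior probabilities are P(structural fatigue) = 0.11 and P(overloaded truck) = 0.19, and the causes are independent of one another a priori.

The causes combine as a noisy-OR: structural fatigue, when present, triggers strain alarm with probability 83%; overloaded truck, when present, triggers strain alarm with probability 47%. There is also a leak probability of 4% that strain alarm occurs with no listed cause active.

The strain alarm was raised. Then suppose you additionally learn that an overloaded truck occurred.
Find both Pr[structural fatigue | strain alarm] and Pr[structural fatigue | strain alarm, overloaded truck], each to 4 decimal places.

Pr[structural fatigue | strain alarm] ≈ 0.4556; Pr[structural fatigue | strain alarm, overloaded truck] ≈ 0.1869

Under noisy-OR, P(strain alarm | causes) = 1 − (1−0.04)·∏(1−qᵢ) over the active causes.
For the numerator, keep only structural fatigue=true terms: 0.074559 + 0.019092 = 0.093651
Denominator P(strain alarm): 0.04×0.89×0.81 + 0.4912×0.89×0.19 + 0.8368×0.11×0.81 + 0.913504×0.11×0.19 = 0.205549
Posterior = 0.093651 / 0.205549 ≈ 0.4556

Now also conditioning on overloaded truck=true:
P(strain alarm | overloaded truck) = 0.4912*0.89 + 0.913504*0.11 = 0.437168 + 0.100485 = 0.537653
Restricting to configurations with structural fatigue present: 0.913504*0.11 = 0.100485.
Hence the posterior is 0.100485/0.537653 ≈ 0.1869.
This is intercausal reasoning (explaining away): once overloaded truck accounts for the strain alarm, structural fatigue becomes less likely.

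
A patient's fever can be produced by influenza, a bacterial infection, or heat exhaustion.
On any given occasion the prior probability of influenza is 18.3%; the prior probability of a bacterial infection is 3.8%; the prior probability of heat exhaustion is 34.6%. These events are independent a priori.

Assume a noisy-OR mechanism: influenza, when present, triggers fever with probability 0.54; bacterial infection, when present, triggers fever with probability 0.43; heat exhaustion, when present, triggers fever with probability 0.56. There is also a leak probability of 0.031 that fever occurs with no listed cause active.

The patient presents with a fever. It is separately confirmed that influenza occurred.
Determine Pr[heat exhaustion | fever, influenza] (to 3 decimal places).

Pr[heat exhaustion | fever, influenza] ≈ 0.432

Under noisy-OR, P(fever | causes) = 1 − (1−0.031)·∏(1−qᵢ) over the active causes.
Enumerate the 4 (bacterial infection, heat exhaustion) configurations and weight by the priors:
  P(fever | influenza) = 0.55426×0.962×0.654 + 0.803874×0.962×0.346 + 0.745928×0.038×0.654 + 0.888208×0.038×0.346
        = 0.348712 + 0.267571 + 0.018538 + 0.011678 = 0.646499
The terms with heat exhaustion present sum to 0.279249, so
  P(heat exhaustion | fever, influenza) = 0.279249 / 0.646499 ≈ 0.432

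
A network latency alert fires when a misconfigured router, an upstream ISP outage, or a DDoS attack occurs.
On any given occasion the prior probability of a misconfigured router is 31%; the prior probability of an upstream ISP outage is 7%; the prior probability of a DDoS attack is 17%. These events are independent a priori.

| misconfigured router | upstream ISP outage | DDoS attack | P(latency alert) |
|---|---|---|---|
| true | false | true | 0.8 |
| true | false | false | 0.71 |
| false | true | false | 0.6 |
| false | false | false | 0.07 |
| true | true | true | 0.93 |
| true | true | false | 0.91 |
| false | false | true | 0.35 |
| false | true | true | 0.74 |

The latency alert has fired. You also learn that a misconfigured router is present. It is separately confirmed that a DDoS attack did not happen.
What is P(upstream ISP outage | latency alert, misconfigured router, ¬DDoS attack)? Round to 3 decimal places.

P(upstream ISP outage | latency alert, misconfigured router, ¬DDoS attack) ≈ 0.088

P(latency alert | misconfigured router, ¬DDoS attack) = 0.71*0.93 + 0.91*0.07 = 0.660300 + 0.063700 = 0.724000
The upstream ISP outage-present share is 0.91*0.07 = 0.063700.
So P(upstream ISP outage | latency alert, misconfigured router, ¬DDoS attack) = 0.063700/0.724000 ≈ 0.088.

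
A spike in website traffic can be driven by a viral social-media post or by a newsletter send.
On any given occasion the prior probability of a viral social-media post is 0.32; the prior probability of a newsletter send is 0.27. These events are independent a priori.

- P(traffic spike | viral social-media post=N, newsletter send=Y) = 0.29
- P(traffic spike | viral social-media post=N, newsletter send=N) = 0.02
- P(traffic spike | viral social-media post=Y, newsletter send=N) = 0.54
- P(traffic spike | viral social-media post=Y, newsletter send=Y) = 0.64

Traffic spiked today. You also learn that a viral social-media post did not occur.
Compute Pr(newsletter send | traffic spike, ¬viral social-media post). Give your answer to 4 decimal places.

Pr(newsletter send | traffic spike, ¬viral social-media post) ≈ 0.8428

Numerator (weight on configurations with newsletter send): 0.29*0.27 = 0.078300
Normalizer over all consistent configurations: 0.02*0.73 + 0.29*0.27 = 0.092900
P(newsletter send | traffic spike, ¬viral social-media post) = 0.078300/0.092900 ≈ 0.8428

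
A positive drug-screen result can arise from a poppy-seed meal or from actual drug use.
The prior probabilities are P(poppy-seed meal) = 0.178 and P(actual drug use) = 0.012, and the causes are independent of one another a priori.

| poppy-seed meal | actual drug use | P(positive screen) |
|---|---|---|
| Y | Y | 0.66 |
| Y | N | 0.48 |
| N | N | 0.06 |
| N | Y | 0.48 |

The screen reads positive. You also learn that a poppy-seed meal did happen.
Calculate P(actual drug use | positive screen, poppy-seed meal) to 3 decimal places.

For the numerator, keep only actual drug use=true terms: 0.66*0.012 = 0.007920
The normalizing constant is 0.48*0.988 + 0.66*0.012 = 0.482160
Posterior = 0.007920 / 0.482160 ≈ 0.016

P(actual drug use | positive screen, poppy-seed meal) ≈ 0.016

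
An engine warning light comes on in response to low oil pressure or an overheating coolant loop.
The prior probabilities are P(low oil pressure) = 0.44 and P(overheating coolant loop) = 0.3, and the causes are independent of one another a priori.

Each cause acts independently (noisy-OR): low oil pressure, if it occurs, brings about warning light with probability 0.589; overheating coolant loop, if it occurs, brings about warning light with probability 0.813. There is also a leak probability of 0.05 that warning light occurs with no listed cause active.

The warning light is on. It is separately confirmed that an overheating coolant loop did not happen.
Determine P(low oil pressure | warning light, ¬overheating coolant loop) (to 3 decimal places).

Under noisy-OR, P(warning light | causes) = 1 − (1−0.05)·∏(1−qᵢ) over the active causes.
By total probability over both values of low oil pressure:
  P(warning light | ¬overheating coolant loop) = 0.05×0.56 + 0.60955×0.44
        = 0.028000 + 0.268202 = 0.296202
Configurations with low oil pressure contribute 0.268202, so
  P(low oil pressure | warning light, ¬overheating coolant loop) = 0.268202 / 0.296202 ≈ 0.905

P(low oil pressure | warning light, ¬overheating coolant loop) ≈ 0.905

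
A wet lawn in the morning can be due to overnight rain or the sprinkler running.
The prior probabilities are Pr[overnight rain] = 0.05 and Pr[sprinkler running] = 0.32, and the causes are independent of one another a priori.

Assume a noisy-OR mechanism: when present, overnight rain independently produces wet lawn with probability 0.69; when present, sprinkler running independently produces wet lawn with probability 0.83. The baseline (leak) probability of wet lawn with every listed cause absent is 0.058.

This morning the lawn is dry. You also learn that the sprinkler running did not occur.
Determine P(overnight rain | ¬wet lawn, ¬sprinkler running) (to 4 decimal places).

Under noisy-OR, P(wet lawn | causes) = 1 − (1−0.058)·∏(1−qᵢ) over the active causes.
Weight on overnight rain=true, given the evidence: 0.29202×0.05 = 0.014601
Normalizer over all consistent configurations: 0.942×0.95 + 0.29202×0.05 = 0.909501
Posterior = 0.014601 / 0.909501 ≈ 0.0161

P(overnight rain | ¬wet lawn, ¬sprinkler running) ≈ 0.0161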